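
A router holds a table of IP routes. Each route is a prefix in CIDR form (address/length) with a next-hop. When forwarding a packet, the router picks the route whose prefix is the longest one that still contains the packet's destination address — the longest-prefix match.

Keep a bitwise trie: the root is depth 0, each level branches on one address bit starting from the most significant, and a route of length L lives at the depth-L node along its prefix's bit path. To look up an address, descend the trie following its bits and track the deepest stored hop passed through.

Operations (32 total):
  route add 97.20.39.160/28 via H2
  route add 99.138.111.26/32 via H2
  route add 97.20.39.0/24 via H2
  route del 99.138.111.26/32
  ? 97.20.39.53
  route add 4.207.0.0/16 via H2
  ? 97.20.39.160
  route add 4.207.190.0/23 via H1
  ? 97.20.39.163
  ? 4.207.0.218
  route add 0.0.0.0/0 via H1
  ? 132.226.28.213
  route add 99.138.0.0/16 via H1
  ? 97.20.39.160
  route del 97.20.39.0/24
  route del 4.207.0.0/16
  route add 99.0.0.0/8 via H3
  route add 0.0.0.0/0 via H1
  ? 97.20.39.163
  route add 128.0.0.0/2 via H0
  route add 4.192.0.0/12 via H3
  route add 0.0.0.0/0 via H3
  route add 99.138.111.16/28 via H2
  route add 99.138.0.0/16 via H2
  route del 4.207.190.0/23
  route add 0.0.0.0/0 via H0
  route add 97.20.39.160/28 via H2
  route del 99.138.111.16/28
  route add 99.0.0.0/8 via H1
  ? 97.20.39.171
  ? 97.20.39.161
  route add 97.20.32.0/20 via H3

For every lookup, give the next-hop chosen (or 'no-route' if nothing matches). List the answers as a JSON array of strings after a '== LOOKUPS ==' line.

Process each operation:
  + 97.20.39.160/28 (H2) depth=28
  + 99.138.111.26/32 (H2) depth=32
  + 97.20.39.0/24 (H2) depth=24
  - 99.138.111.26/32 clear@32
  Q 97.20.39.53: descend 011000010001010000100111 ; hops seen [H2] ; pick H2
  + 4.207.0.0/16 (H2) depth=16
  Q 97.20.39.160: descend 0110000100010100001001111010 ; hops seen [H2,H2] ; pick H2
  + 4.207.190.0/23 (H1) depth=23
  Q 97.20.39.163: descend 0110000100010100001001111010 ; hops seen [H2,H2] ; pick H2
  Q 4.207.0.218: descend 0000010011001111 ; hops seen [H2] ; pick H2
  + 0.0.0.0/0 (H1) depth=0
  Q 132.226.28.213: descend ε ; hops seen [H1] ; pick H1
  + 99.138.0.0/16 (H1) depth=16
  Q 97.20.39.160: descend 0110000100010100001001111010 ; hops seen [H1,H2,H2] ; pick H2
  - 97.20.39.0/24 clear@24
  - 4.207.0.0/16 clear@16
  + 99.0.0.0/8 (H3) depth=8
  + 0.0.0.0/0 (H1) depth=0
  Q 97.20.39.163: descend 0110000100010100001001111010 ; hops seen [H1,H2] ; pick H2
  + 128.0.0.0/2 (H0) depth=2
  + 4.192.0.0/12 (H3) depth=12
  + 0.0.0.0/0 (H3) depth=0
  + 99.138.111.16/28 (H2) depth=28
  + 99.138.0.0/16 (H2) depth=16
  - 4.207.190.0/23 clear@23
  + 0.0.0.0/0 (H0) depth=0
  + 97.20.39.160/28 (H2) depth=28
  - 99.138.111.16/28 clear@28
  + 99.0.0.0/8 (H1) depth=8
  Q 97.20.39.171: descend 0110000100010100001001111010 ; hops seen [H0,H2] ; pick H2
  Q 97.20.39.161: descend 0110000100010100001001111010 ; hops seen [H0,H2] ; pick H2
  + 97.20.32.0/20 (H3) depth=20

== LOOKUPS ==
["H2","H2","H2","H2","H1","H2","H2","H2","H2"]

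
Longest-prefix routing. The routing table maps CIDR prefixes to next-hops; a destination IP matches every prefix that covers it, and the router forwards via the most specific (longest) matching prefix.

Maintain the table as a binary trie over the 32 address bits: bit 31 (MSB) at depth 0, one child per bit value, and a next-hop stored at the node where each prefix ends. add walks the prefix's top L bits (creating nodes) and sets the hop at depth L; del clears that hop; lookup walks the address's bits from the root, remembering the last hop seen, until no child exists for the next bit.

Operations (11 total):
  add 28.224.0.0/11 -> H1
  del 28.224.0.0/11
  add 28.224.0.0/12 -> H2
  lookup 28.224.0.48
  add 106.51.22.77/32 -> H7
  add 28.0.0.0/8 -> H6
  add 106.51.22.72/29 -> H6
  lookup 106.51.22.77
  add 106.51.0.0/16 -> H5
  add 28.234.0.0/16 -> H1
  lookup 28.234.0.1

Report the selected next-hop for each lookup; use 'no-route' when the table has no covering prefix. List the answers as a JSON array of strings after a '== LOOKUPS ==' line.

Process each operation:
  add 28.224.0.0/11 -> H1 at depth 11
  del 28.224.0.0/11 (clear depth 11)
  add 28.224.0.0/12 -> H2 at depth 12
  ? 28.224.0.48  path d0:-→d1:-→d2:-→d3:-→d4:-→d5:-→d6:-→d7:-→d8:-→d9:-→d10:-→d11:-→d12:H2  best=H2
  add 106.51.22.77/32 -> H7 at depth 32
  add 28.0.0.0/8 -> H6 at depth 8
  add 106.51.22.72/29 -> H6 at depth 29
  ? 106.51.22.77  path d0:-→d1:-→d2:-→d3:-→d4:-→d5:-→d6:-→d7:-→d8:-→d9:-→d10:-→d11:-→d12:-→d13:-→d14:-→d15:-→d16:-→d17:-→d18:-→d19:-→d20:-→d21:-→d22:-→d23:-→d24:-→d25:-→d26:-→d27:-→d28:-→d29:H6→d30:-→d31:-→d32:H7  best=H7
  add 106.51.0.0/16 -> H5 at depth 16
  add 28.234.0.0/16 -> H1 at depth 16
  ? 28.234.0.1  path d0:-→d1:-→d2:-→d3:-→d4:-→d5:-→d6:-→d7:-→d8:H6→d9:-→d10:-→d11:-→d12:H2→d13:-→d14:-→d15:-→d16:H1  best=H1

== LOOKUPS ==
["H2","H7","H1"]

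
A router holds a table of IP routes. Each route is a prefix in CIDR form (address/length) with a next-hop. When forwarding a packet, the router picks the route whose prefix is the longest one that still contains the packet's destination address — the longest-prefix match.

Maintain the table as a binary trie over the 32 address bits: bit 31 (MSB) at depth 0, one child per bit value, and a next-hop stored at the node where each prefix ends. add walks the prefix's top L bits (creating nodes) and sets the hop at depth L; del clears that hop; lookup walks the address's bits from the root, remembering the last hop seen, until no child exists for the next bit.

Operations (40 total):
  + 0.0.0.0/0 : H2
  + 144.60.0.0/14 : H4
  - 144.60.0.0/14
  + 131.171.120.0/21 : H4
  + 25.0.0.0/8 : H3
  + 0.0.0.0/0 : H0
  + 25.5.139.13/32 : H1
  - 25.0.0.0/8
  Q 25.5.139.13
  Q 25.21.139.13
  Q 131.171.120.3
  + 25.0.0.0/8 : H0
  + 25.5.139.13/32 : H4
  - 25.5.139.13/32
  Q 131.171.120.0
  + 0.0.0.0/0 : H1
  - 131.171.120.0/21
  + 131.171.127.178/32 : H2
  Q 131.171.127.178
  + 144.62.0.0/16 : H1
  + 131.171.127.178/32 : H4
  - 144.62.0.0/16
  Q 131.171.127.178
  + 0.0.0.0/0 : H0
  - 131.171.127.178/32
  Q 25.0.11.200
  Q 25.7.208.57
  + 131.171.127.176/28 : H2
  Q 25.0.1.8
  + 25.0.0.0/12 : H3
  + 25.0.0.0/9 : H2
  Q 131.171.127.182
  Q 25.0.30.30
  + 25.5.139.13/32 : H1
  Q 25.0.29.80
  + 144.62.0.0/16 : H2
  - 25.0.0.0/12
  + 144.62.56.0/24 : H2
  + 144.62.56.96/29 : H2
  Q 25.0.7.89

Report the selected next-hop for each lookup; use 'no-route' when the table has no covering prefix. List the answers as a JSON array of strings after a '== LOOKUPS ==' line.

Process each operation:
  + 0.0.0.0/0 (H2) depth=0
  + 144.60.0.0/14 (H4) depth=14
  del 144.60.0.0/14 (clear depth 14)
  + 131.171.120.0/21 (H4) depth=21
  + 25.0.0.0/8 (H3) depth=8
  + 0.0.0.0/0 (H0) depth=0
  + 25.5.139.13/32 (H1) depth=32
  del 25.0.0.0/8 (clear depth 8)
  Q 25.5.139.13: descend 00011001000001011000101100001101 ; hops seen [H0,H1] ; pick H1
  Q 25.21.139.13: descend 00011001000 ; hops seen [H0] ; pick H0
  Q 131.171.120.3: descend 100000111010101101111 ; hops seen [H0,H4] ; pick H4
  + 25.0.0.0/8 (H0) depth=8
  + 25.5.139.13/32 (H4) depth=32
  del 25.5.139.13/32 (clear depth 32)
  Q 131.171.120.0: descend 100000111010101101111 ; hops seen [H0,H4] ; pick H4
  + 0.0.0.0/0 (H1) depth=0
  del 131.171.120.0/21 (clear depth 21)
  + 131.171.127.178/32 (H2) depth=32
  Q 131.171.127.178: descend 10000011101010110111111110110010 ; hops seen [H1,H2] ; pick H2
  + 144.62.0.0/16 (H1) depth=16
  + 131.171.127.178/32 (H4) depth=32
  del 144.62.0.0/16 (clear depth 16)
  Q 131.171.127.178: descend 10000011101010110111111110110010 ; hops seen [H1,H4] ; pick H4
  + 0.0.0.0/0 (H0) depth=0
  del 131.171.127.178/32 (clear depth 32)
  Q 25.0.11.200: descend 0001100100000 ; hops seen [H0,H0] ; pick H0
  Q 25.7.208.57: descend 00011001000001 ; hops seen [H0,H0] ; pick H0
  + 131.171.127.176/28 (H2) depth=28
  Q 25.0.1.8: descend 0001100100000 ; hops seen [H0,H0] ; pick H0
  + 25.0.0.0/12 (H3) depth=12
  + 25.0.0.0/9 (H2) depth=9
  Q 131.171.127.182: descend 10000011101010110111111110110 ; hops seen [H0,H2] ; pick H2
  Q 25.0.30.30: descend 0001100100000 ; hops seen [H0,H0,H2,H3] ; pick H3
  + 25.5.139.13/32 (H1) depth=32
  Q 25.0.29.80: descend 0001100100000 ; hops seen [H0,H0,H2,H3] ; pick H3
  + 144.62.0.0/16 (H2) depth=16
  del 25.0.0.0/12 (clear depth 12)
  + 144.62.56.0/24 (H2) depth=24
  + 144.62.56.96/29 (H2) depth=29
  Q 25.0.7.89: descend 0001100100000 ; hops seen [H0,H0,H2] ; pick H2

== LOOKUPS ==
["H1","H0","H4","H4","H2","H4","H0","H0","H0","H2","H3","H3","H2"]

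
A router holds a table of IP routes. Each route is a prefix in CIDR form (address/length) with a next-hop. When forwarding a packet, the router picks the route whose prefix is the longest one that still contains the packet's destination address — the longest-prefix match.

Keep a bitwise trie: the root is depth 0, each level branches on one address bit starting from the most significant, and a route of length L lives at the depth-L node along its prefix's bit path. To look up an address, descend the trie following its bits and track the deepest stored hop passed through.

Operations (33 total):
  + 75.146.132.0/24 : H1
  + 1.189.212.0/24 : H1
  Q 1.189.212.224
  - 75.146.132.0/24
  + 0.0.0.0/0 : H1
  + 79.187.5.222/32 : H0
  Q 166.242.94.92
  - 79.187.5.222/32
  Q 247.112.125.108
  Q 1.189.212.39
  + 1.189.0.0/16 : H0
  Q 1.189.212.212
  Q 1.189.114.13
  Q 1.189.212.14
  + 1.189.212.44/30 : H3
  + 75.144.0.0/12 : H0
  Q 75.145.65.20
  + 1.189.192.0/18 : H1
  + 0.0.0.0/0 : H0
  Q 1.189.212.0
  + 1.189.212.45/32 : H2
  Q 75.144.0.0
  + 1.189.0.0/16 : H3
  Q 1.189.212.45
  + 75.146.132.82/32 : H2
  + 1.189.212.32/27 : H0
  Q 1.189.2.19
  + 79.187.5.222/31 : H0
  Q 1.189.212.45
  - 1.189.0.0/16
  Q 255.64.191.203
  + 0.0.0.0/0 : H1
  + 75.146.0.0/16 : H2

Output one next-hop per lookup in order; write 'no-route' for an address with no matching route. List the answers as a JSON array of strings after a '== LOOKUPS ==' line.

Apply in order:
  + 75.146.132.0/24 (H1) depth=24
  + 1.189.212.0/24 (H1) depth=24
  ? 1.189.212.224  path d0:-→d1:-→d2:-→d3:-→d4:-→d5:-→d6:-→d7:-→d8:-→d9:-→d10:-→d11:-→d12:-→d13:-→d14:-→d15:-→d16:-→d17:-→d18:-→d19:-→d20:-→d21:-→d22:-→d23:-→d24:H1  best=H1
  del 75.146.132.0/24 (clear depth 24)
  + 0.0.0.0/0 (H1) depth=0
  + 79.187.5.222/32 (H0) depth=32
  ? 166.242.94.92  path d0:H1  best=H1
  del 79.187.5.222/32 (clear depth 32)
  ? 247.112.125.108  path d0:H1  best=H1
  ? 1.189.212.39  path d0:H1→d1:-→d2:-→d3:-→d4:-→d5:-→d6:-→d7:-→d8:-→d9:-→d10:-→d11:-→d12:-→d13:-→d14:-→d15:-→d16:-→d17:-→d18:-→d19:-→d20:-→d21:-→d22:-→d23:-→d24:H1  best=H1
  + 1.189.0.0/16 (H0) depth=16
  ? 1.189.212.212  path d0:H1→d1:-→d2:-→d3:-→d4:-→d5:-→d6:-→d7:-→d8:-→d9:-→d10:-→d11:-→d12:-→d13:-→d14:-→d15:-→d16:H0→d17:-→d18:-→d19:-→d20:-→d21:-→d22:-→d23:-→d24:H1  best=H1
  ? 1.189.114.13  path d0:H1→d1:-→d2:-→d3:-→d4:-→d5:-→d6:-→d7:-→d8:-→d9:-→d10:-→d11:-→d12:-→d13:-→d14:-→d15:-→d16:H0  best=H0
  ? 1.189.212.14  path d0:H1→d1:-→d2:-→d3:-→d4:-→d5:-→d6:-→d7:-→d8:-→d9:-→d10:-→d11:-→d12:-→d13:-→d14:-→d15:-→d16:H0→d17:-→d18:-→d19:-→d20:-→d21:-→d22:-→d23:-→d24:H1  best=H1
  + 1.189.212.44/30 (H3) depth=30
  + 75.144.0.0/12 (H0) depth=12
  ? 75.145.65.20  path d0:H1→d1:-→d2:-→d3:-→d4:-→d5:-→d6:-→d7:-→d8:-→d9:-→d10:-→d11:-→d12:H0→d13:-→d14:-  best=H0
  + 1.189.192.0/18 (H1) depth=18
  + 0.0.0.0/0 (H0) depth=0
  ? 1.189.212.0  path d0:H0→d1:-→d2:-→d3:-→d4:-→d5:-→d6:-→d7:-→d8:-→d9:-→d10:-→d11:-→d12:-→d13:-→d14:-→d15:-→d16:H0→d17:-→d18:H1→d19:-→d20:-→d21:-→d22:-→d23:-→d24:H1→d25:-→d26:-  best=H1
  + 1.189.212.45/32 (H2) depth=32
  ? 75.144.0.0  path d0:H0→d1:-→d2:-→d3:-→d4:-→d5:-→d6:-→d7:-→d8:-→d9:-→d10:-→d11:-→d12:H0→d13:-→d14:-  best=H0
  + 1.189.0.0/16 (H3) depth=16
  ? 1.189.212.45  path d0:H0→d1:-→d2:-→d3:-→d4:-→d5:-→d6:-→d7:-→d8:-→d9:-→d10:-→d11:-→d12:-→d13:-→d14:-→d15:-→d16:H3→d17:-→d18:H1→d19:-→d20:-→d21:-→d22:-→d23:-→d24:H1→d25:-→d26:-→d27:-→d28:-→d29:-→d30:H3→d31:-→d32:H2  best=H2
  + 75.146.132.82/32 (H2) depth=32
  + 1.189.212.32/27 (H0) depth=27
  ? 1.189.2.19  path d0:H0→d1:-→d2:-→d3:-→d4:-→d5:-→d6:-→d7:-→d8:-→d9:-→d10:-→d11:-→d12:-→d13:-→d14:-→d15:-→d16:H3  best=H3
  + 79.187.5.222/31 (H0) depth=31
  ? 1.189.212.45  path d0:H0→d1:-→d2:-→d3:-→d4:-→d5:-→d6:-→d7:-→d8:-→d9:-→d10:-→d11:-→d12:-→d13:-→d14:-→d15:-→d16:H3→d17:-→d18:H1→d19:-→d20:-→d21:-→d22:-→d23:-→d24:H1→d25:-→d26:-→d27:H0→d28:-→d29:-→d30:H3→d31:-→d32:H2  best=H2
  del 1.189.0.0/16 (clear depth 16)
  ? 255.64.191.203  path d0:H0  best=H0
  + 0.0.0.0/0 (H1) depth=0
  + 75.146.0.0/16 (H2) depth=16

== LOOKUPS ==
["H1","H1","H1","H1","H1","H0","H1","H0","H1","H0","H2","H3","H2","H0"]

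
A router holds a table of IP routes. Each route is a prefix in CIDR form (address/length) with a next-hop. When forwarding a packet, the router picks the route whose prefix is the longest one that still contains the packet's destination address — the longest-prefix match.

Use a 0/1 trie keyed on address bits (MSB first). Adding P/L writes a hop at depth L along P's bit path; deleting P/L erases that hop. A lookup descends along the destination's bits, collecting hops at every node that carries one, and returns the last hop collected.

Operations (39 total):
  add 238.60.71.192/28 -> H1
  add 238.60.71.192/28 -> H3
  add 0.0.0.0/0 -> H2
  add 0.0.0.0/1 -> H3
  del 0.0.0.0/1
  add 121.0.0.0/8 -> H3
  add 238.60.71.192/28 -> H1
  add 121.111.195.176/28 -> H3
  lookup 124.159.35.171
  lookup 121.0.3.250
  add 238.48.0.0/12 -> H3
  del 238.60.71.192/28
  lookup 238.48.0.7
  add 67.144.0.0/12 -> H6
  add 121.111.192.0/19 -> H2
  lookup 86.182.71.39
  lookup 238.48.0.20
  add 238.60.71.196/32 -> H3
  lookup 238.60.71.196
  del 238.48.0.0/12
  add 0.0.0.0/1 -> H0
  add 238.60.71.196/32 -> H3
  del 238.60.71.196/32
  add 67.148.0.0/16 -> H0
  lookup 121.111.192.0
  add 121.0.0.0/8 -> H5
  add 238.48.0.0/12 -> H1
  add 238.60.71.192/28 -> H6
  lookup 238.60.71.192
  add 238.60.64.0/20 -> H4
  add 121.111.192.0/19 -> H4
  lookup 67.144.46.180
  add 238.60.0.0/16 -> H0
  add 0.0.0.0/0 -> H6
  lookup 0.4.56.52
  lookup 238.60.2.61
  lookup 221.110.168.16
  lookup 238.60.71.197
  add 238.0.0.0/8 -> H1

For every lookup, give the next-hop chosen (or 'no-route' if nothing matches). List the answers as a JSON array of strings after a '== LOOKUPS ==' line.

Apply in order:
  + 238.60.71.192/28 (H1) depth=28
  + 238.60.71.192/28 (H3) depth=28
  + 0.0.0.0/0 (H2) depth=0
  + 0.0.0.0/1 (H3) depth=1
  - 0.0.0.0/1 clear@1
  + 121.0.0.0/8 (H3) depth=8
  + 238.60.71.192/28 (H1) depth=28
  + 121.111.195.176/28 (H3) depth=28
  lookup 124.159.35.171: bits 01111 walk d0:H2→d1:-→d2:-→d3:-→d4:-→d5:- -> H2
  lookup 121.0.3.250: bits 011110010 walk d0:H2→d1:-→d2:-→d3:-→d4:-→d5:-→d6:-→d7:-→d8:H3→d9:- -> H3
  + 238.48.0.0/12 (H3) depth=12
  - 238.60.71.192/28 clear@28
  lookup 238.48.0.7: bits 111011100011 walk d0:H2→d1:-→d2:-→d3:-→d4:-→d5:-→d6:-→d7:-→d8:-→d9:-→d10:-→d11:-→d12:H3 -> H3
  + 67.144.0.0/12 (H6) depth=12
  + 121.111.192.0/19 (H2) depth=19
  lookup 86.182.71.39: bits 010 walk d0:H2→d1:-→d2:-→d3:- -> H2
  lookup 238.48.0.20: bits 111011100011 walk d0:H2→d1:-→d2:-→d3:-→d4:-→d5:-→d6:-→d7:-→d8:-→d9:-→d10:-→d11:-→d12:H3 -> H3
  + 238.60.71.196/32 (H3) depth=32
  lookup 238.60.71.196: bits 11101110001111000100011111000100 walk d0:H2→d1:-→d2:-→d3:-→d4:-→d5:-→d6:-→d7:-→d8:-→d9:-→d10:-→d11:-→d12:H3→d13:-→d14:-→d15:-→d16:-→d17:-→d18:-→d19:-→d20:-→d21:-→d22:-→d23:-→d24:-→d25:-→d26:-→d27:-→d28:-→d29:-→d30:-→d31:-→d32:H3 -> H3
  - 238.48.0.0/12 clear@12
  + 0.0.0.0/1 (H0) depth=1
  + 238.60.71.196/32 (H3) depth=32
  - 238.60.71.196/32 clear@32
  + 67.148.0.0/16 (H0) depth=16
  lookup 121.111.192.0: bits 0111100101101111110000 walk d0:H2→d1:H0→d2:-→d3:-→d4:-→d5:-→d6:-→d7:-→d8:H3→d9:-→d10:-→d11:-→d12:-→d13:-→d14:-→d15:-→d16:-→d17:-→d18:-→d19:H2→d20:-→d21:-→d22:- -> H2
  + 121.0.0.0/8 (H5) depth=8
  + 238.48.0.0/12 (H1) depth=12
  + 238.60.71.192/28 (H6) depth=28
  lookup 238.60.71.192: bits 11101110001111000100011111000 walk d0:H2→d1:-→d2:-→d3:-→d4:-→d5:-→d6:-→d7:-→d8:-→d9:-→d10:-→d11:-→d12:H1→d13:-→d14:-→d15:-→d16:-→d17:-→d18:-→d19:-→d20:-→d21:-→d22:-→d23:-→d24:-→d25:-→d26:-→d27:-→d28:H6→d29:- -> H6
  + 238.60.64.0/20 (H4) depth=20
  + 121.111.192.0/19 (H4) depth=19
  lookup 67.144.46.180: bits 0100001110010 walk d0:H2→d1:H0→d2:-→d3:-→d4:-→d5:-→d6:-→d7:-→d8:-→d9:-→d10:-→d11:-→d12:H6→d13:- -> H6
  + 238.60.0.0/16 (H0) depth=16
  + 0.0.0.0/0 (H6) depth=0
  lookup 0.4.56.52: bits 0 walk d0:H6→d1:H0 -> H0
  lookup 238.60.2.61: bits 11101110001111000 walk d0:H6→d1:-→d2:-→d3:-→d4:-→d5:-→d6:-→d7:-→d8:-→d9:-→d10:-→d11:-→d12:H1→d13:-→d14:-→d15:-→d16:H0→d17:- -> H0
  lookup 221.110.168.16: bits 11 walk d0:H6→d1:-→d2:- -> H6
  lookup 238.60.71.197: bits 1110111000111100010001111100010 walk d0:H6→d1:-→d2:-→d3:-→d4:-→d5:-→d6:-→d7:-→d8:-→d9:-→d10:-→d11:-→d12:H1→d13:-→d14:-→d15:-→d16:H0→d17:-→d18:-→d19:-→d20:H4→d21:-→d22:-→d23:-→d24:-→d25:-→d26:-→d27:-→d28:H6→d29:-→d30:-→d31:- -> H6
  + 238.0.0.0/8 (H1) depth=8

== LOOKUPS ==
["H2","H3","H3","H2","H3","H3","H2","H6","H6","H0","H0","H6","H6"]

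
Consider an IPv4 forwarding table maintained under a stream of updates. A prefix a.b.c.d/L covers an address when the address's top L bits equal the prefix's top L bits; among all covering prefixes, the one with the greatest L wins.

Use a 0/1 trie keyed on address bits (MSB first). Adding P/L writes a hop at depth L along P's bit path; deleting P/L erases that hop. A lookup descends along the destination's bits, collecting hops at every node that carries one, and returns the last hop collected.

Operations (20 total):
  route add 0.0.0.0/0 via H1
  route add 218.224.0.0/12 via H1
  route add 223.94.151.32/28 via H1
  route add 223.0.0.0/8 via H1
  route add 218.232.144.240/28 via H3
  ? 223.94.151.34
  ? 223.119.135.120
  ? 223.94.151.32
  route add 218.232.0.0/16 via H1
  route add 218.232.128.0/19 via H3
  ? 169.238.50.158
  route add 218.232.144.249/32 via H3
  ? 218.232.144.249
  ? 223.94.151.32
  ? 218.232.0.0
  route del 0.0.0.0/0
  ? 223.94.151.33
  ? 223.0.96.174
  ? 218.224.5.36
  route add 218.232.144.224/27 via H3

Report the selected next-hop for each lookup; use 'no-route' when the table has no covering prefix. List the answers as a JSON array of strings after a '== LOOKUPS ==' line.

Trace:
  add 0.0.0.0/0 -> H1 at depth 0
  add 218.224.0.0/12 -> H1 at depth 12
  add 223.94.151.32/28 -> H1 at depth 28
  add 223.0.0.0/8 -> H1 at depth 8
  add 218.232.144.240/28 -> H3 at depth 28
  lookup 223.94.151.34: bits 1101111101011110100101110010 walk d0:H1→d1:-→d2:-→d3:-→d4:-→d5:-→d6:-→d7:-→d8:H1→d9:-→d10:-→d11:-→d12:-→d13:-→d14:-→d15:-→d16:-→d17:-→d18:-→d19:-→d20:-→d21:-→d22:-→d23:-→d24:-→d25:-→d26:-→d27:-→d28:H1 -> H1
  lookup 223.119.135.120: bits 1101111101 walk d0:H1→d1:-→d2:-→d3:-→d4:-→d5:-→d6:-→d7:-→d8:H1→d9:-→d10:- -> H1
  lookup 223.94.151.32: bits 1101111101011110100101110010 walk d0:H1→d1:-→d2:-→d3:-→d4:-→d5:-→d6:-→d7:-→d8:H1→d9:-→d10:-→d11:-→d12:-→d13:-→d14:-→d15:-→d16:-→d17:-→d18:-→d19:-→d20:-→d21:-→d22:-→d23:-→d24:-→d25:-→d26:-→d27:-→d28:H1 -> H1
  add 218.232.0.0/16 -> H1 at depth 16
  add 218.232.128.0/19 -> H3 at depth 19
  lookup 169.238.50.158: bits 1 walk d0:H1→d1:- -> H1
  add 218.232.144.249/32 -> H3 at depth 32
  lookup 218.232.144.249: bits 11011010111010001001000011111001 walk d0:H1→d1:-→d2:-→d3:-→d4:-→d5:-→d6:-→d7:-→d8:-→d9:-→d10:-→d11:-→d12:H1→d13:-→d14:-→d15:-→d16:H1→d17:-→d18:-→d19:H3→d20:-→d21:-→d22:-→d23:-→d24:-→d25:-→d26:-→d27:-→d28:H3→d29:-→d30:-→d31:-→d32:H3 -> H3
  lookup 223.94.151.32: bits 1101111101011110100101110010 walk d0:H1→d1:-→d2:-→d3:-→d4:-→d5:-→d6:-→d7:-→d8:H1→d9:-→d10:-→d11:-→d12:-→d13:-→d14:-→d15:-→d16:-→d17:-→d18:-→d19:-→d20:-→d21:-→d22:-→d23:-→d24:-→d25:-→d26:-→d27:-→d28:H1 -> H1
  lookup 218.232.0.0: bits 1101101011101000 walk d0:H1→d1:-→d2:-→d3:-→d4:-→d5:-→d6:-→d7:-→d8:-→d9:-→d10:-→d11:-→d12:H1→d13:-→d14:-→d15:-→d16:H1 -> H1
  - 0.0.0.0/0 clear@0
  lookup 223.94.151.33: bits 1101111101011110100101110010 walk d0:-→d1:-→d2:-→d3:-→d4:-→d5:-→d6:-→d7:-→d8:H1→d9:-→d10:-→d11:-→d12:-→d13:-→d14:-→d15:-→d16:-→d17:-→d18:-→d19:-→d20:-→d21:-→d22:-→d23:-→d24:-→d25:-→d26:-→d27:-→d28:H1 -> H1
  lookup 223.0.96.174: bits 110111110 walk d0:-→d1:-→d2:-→d3:-→d4:-→d5:-→d6:-→d7:-→d8:H1→d9:- -> H1
  lookup 218.224.5.36: bits 110110101110 walk d0:-→d1:-→d2:-→d3:-→d4:-→d5:-→d6:-→d7:-→d8:-→d9:-→d10:-→d11:-→d12:H1 -> H1
  add 218.232.144.224/27 -> H3 at depth 27

== LOOKUPS ==
["H1","H1","H1","H1","H3","H1","H1","H1","H1","H1"]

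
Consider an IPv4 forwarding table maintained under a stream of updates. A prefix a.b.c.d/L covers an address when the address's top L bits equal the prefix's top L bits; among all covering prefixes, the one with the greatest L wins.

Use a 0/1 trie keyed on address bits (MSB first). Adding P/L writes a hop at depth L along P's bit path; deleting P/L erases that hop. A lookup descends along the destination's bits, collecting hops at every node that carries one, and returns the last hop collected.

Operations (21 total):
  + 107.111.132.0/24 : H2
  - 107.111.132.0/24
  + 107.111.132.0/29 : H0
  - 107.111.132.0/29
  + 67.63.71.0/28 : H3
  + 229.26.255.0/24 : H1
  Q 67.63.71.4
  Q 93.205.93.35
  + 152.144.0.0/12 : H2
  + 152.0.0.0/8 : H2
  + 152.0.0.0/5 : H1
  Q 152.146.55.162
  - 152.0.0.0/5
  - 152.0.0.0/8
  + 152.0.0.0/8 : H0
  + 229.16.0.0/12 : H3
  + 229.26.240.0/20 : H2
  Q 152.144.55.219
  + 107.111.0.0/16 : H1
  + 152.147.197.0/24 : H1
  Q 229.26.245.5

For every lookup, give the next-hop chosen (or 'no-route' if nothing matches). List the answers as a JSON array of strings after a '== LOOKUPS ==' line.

Process each operation:
  add 107.111.132.0/24 -> H2 at depth 24
  - 107.111.132.0/24 clear@24
  add 107.111.132.0/29 -> H0 at depth 29
  - 107.111.132.0/29 clear@29
  add 67.63.71.0/28 -> H3 at depth 28
  add 229.26.255.0/24 -> H1 at depth 24
  ? 67.63.71.4  path d0:-→d1:-→d2:-→d3:-→d4:-→d5:-→d6:-→d7:-→d8:-→d9:-→d10:-→d11:-→d12:-→d13:-→d14:-→d15:-→d16:-→d17:-→d18:-→d19:-→d20:-→d21:-→d22:-→d23:-→d24:-→d25:-→d26:-→d27:-→d28:H3  best=H3
  ? 93.205.93.35  path d0:-→d1:-→d2:-→d3:-  best=no-route
  add 152.144.0.0/12 -> H2 at depth 12
  add 152.0.0.0/8 -> H2 at depth 8
  add 152.0.0.0/5 -> H1 at depth 5
  ? 152.146.55.162  path d0:-→d1:-→d2:-→d3:-→d4:-→d5:H1→d6:-→d7:-→d8:H2→d9:-→d10:-→d11:-→d12:H2  best=H2
  - 152.0.0.0/5 clear@5
  - 152.0.0.0/8 clear@8
  add 152.0.0.0/8 -> H0 at depth 8
  add 229.16.0.0/12 -> H3 at depth 12
  add 229.26.240.0/20 -> H2 at depth 20
  ? 152.144.55.219  path d0:-→d1:-→d2:-→d3:-→d4:-→d5:-→d6:-→d7:-→d8:H0→d9:-→d10:-→d11:-→d12:H2  best=H2
  add 107.111.0.0/16 -> H1 at depth 16
  add 152.147.197.0/24 -> H1 at depth 24
  ? 229.26.245.5  path d0:-→d1:-→d2:-→d3:-→d4:-→d5:-→d6:-→d7:-→d8:-→d9:-→d10:-→d11:-→d12:H3→d13:-→d14:-→d15:-→d16:-→d17:-→d18:-→d19:-→d20:H2  best=H2

== LOOKUPS ==
["H3","no-route","H2","H2","H2"]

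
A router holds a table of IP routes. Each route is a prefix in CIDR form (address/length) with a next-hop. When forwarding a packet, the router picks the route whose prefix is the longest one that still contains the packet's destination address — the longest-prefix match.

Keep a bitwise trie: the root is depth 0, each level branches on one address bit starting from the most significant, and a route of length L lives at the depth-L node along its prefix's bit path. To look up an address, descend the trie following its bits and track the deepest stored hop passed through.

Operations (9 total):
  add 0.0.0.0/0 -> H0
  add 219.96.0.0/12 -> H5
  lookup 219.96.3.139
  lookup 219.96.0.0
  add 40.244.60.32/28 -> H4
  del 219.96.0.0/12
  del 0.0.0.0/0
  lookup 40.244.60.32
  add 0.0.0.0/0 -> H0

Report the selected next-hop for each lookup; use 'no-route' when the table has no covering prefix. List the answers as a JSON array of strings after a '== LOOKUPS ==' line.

Process each operation:
  add 0.0.0.0/0 -> H0 at depth 0
  add 219.96.0.0/12 -> H5 at depth 12
  Q 219.96.3.139: descend 110110110110 ; hops seen [H0,H5] ; pick H5
  Q 219.96.0.0: descend 110110110110 ; hops seen [H0,H5] ; pick H5
  add 40.244.60.32/28 -> H4 at depth 28
  del 219.96.0.0/12 (clear depth 12)
  del 0.0.0.0/0 (clear depth 0)
  Q 40.244.60.32: descend 0010100011110100001111000010 ; hops seen [H4] ; pick H4
  add 0.0.0.0/0 -> H0 at depth 0

== LOOKUPS ==
["H5","H5","H4"]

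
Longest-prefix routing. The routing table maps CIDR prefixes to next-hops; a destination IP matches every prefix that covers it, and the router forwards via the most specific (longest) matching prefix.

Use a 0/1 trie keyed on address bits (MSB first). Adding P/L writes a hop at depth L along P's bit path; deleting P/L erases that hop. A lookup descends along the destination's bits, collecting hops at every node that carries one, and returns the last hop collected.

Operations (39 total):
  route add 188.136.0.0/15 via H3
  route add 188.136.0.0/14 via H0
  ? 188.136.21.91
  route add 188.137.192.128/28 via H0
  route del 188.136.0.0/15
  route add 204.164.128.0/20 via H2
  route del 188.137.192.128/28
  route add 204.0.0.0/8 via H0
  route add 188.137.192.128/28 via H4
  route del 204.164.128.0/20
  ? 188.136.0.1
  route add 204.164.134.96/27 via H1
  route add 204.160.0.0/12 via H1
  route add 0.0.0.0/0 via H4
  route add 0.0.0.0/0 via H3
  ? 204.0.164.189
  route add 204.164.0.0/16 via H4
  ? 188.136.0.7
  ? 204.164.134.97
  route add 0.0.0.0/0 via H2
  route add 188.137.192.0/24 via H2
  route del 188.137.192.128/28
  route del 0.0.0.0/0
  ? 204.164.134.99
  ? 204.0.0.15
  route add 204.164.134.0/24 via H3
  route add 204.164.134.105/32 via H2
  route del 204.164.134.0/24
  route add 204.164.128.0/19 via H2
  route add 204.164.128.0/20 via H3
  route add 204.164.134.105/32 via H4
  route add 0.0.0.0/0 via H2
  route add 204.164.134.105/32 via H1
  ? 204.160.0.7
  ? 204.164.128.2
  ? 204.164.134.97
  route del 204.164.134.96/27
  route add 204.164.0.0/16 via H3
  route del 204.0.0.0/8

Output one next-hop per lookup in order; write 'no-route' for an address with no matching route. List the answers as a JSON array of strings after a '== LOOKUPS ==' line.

Process each operation:
  + 188.136.0.0/15 (H3) depth=15
  + 188.136.0.0/14 (H0) depth=14
  Q 188.136.21.91: descend 101111001000100 ; hops seen [H0,H3] ; pick H3
  + 188.137.192.128/28 (H0) depth=28
  - 188.136.0.0/15 clear@15
  + 204.164.128.0/20 (H2) depth=20
  - 188.137.192.128/28 clear@28
  + 204.0.0.0/8 (H0) depth=8
  + 188.137.192.128/28 (H4) depth=28
  - 204.164.128.0/20 clear@20
  Q 188.136.0.1: descend 101111001000100 ; hops seen [H0] ; pick H0
  + 204.164.134.96/27 (H1) depth=27
  + 204.160.0.0/12 (H1) depth=12
  + 0.0.0.0/0 (H4) depth=0
  + 0.0.0.0/0 (H3) depth=0
  Q 204.0.164.189: descend 11001100 ; hops seen [H3,H0] ; pick H0
  + 204.164.0.0/16 (H4) depth=16
  Q 188.136.0.7: descend 101111001000100 ; hops seen [H3,H0] ; pick H0
  Q 204.164.134.97: descend 110011001010010010000110011 ; hops seen [H3,H0,H1,H4,H1] ; pick H1
  + 0.0.0.0/0 (H2) depth=0
  + 188.137.192.0/24 (H2) depth=24
  - 188.137.192.128/28 clear@28
  - 0.0.0.0/0 clear@0
  Q 204.164.134.99: descend 110011001010010010000110011 ; hops seen [H0,H1,H4,H1] ; pick H1
  Q 204.0.0.15: descend 11001100 ; hops seen [H0] ; pick H0
  + 204.164.134.0/24 (H3) depth=24
  + 204.164.134.105/32 (H2) depth=32
  - 204.164.134.0/24 clear@24
  + 204.164.128.0/19 (H2) depth=19
  + 204.164.128.0/20 (H3) depth=20
  + 204.164.134.105/32 (H4) depth=32
  + 0.0.0.0/0 (H2) depth=0
  + 204.164.134.105/32 (H1) depth=32
  Q 204.160.0.7: descend 1100110010100 ; hops seen [H2,H0,H1] ; pick H1
  Q 204.164.128.2: descend 110011001010010010000 ; hops seen [H2,H0,H1,H4,H2,H3] ; pick H3
  Q 204.164.134.97: descend 1100110010100100100001100110 ; hops seen [H2,H0,H1,H4,H2,H3,H1] ; pick H1
  - 204.164.134.96/27 clear@27
  + 204.164.0.0/16 (H3) depth=16
  - 204.0.0.0/8 clear@8

== LOOKUPS ==
["H3","H0","H0","H0","H1","H1","H0","H1","H3","H1"]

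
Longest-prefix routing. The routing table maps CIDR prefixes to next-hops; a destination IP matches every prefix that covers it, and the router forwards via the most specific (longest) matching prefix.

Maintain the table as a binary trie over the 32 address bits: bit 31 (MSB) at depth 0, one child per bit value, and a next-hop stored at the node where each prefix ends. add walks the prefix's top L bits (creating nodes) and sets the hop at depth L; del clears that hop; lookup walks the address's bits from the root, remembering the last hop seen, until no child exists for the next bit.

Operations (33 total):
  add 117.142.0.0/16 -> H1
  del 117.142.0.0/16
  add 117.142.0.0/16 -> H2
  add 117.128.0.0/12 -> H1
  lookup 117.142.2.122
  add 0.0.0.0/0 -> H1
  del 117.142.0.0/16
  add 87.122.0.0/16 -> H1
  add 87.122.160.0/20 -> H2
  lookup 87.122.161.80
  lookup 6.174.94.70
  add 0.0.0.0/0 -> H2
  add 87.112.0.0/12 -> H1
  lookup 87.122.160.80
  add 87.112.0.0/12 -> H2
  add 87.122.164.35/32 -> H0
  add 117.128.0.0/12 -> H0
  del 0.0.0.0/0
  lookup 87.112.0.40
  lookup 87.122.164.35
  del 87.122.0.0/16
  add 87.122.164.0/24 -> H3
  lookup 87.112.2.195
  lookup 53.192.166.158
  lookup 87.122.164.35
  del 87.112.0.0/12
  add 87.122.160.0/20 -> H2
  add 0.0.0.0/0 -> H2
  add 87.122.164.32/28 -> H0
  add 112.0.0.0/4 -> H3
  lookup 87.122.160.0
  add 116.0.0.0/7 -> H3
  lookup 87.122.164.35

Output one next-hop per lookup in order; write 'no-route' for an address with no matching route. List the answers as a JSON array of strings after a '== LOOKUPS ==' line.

Trace:
  + 117.142.0.0/16 (H1) depth=16
  - 117.142.0.0/16 clear@16
  + 117.142.0.0/16 (H2) depth=16
  + 117.128.0.0/12 (H1) depth=12
  Q 117.142.2.122: descend 0111010110001110 ; hops seen [H1,H2] ; pick H2
  + 0.0.0.0/0 (H1) depth=0
  - 117.142.0.0/16 clear@16
  + 87.122.0.0/16 (H1) depth=16
  + 87.122.160.0/20 (H2) depth=20
  Q 87.122.161.80: descend 01010111011110101010 ; hops seen [H1,H1,H2] ; pick H2
  Q 6.174.94.70: descend 0 ; hops seen [H1] ; pick H1
  + 0.0.0.0/0 (H2) depth=0
  + 87.112.0.0/12 (H1) depth=12
  Q 87.122.160.80: descend 01010111011110101010 ; hops seen [H2,H1,H1,H2] ; pick H2
  + 87.112.0.0/12 (H2) depth=12
  + 87.122.164.35/32 (H0) depth=32
  + 117.128.0.0/12 (H0) depth=12
  - 0.0.0.0/0 clear@0
  Q 87.112.0.40: descend 010101110111 ; hops seen [H2] ; pick H2
  Q 87.122.164.35: descend 01010111011110101010010000100011 ; hops seen [H2,H1,H2,H0] ; pick H0
  - 87.122.0.0/16 clear@16
  + 87.122.164.0/24 (H3) depth=24
  Q 87.112.2.195: descend 010101110111 ; hops seen [H2] ; pick H2
  Q 53.192.166.158: descend 0 ; hops seen [∅] ; pick no-route
  Q 87.122.164.35: descend 01010111011110101010010000100011 ; hops seen [H2,H2,H3,H0] ; pick H0
  - 87.112.0.0/12 clear@12
  + 87.122.160.0/20 (H2) depth=20
  + 0.0.0.0/0 (H2) depth=0
  + 87.122.164.32/28 (H0) depth=28
  + 112.0.0.0/4 (H3) depth=4
  Q 87.122.160.0: descend 010101110111101010100 ; hops seen [H2,H2] ; pick H2
  + 116.0.0.0/7 (H3) depth=7
  Q 87.122.164.35: descend 01010111011110101010010000100011 ; hops seen [H2,H2,H3,H0,H0] ; pick H0

== LOOKUPS ==
["H2","H2","H1","H2","H2","H0","H2","no-route","H0","H2","H0"]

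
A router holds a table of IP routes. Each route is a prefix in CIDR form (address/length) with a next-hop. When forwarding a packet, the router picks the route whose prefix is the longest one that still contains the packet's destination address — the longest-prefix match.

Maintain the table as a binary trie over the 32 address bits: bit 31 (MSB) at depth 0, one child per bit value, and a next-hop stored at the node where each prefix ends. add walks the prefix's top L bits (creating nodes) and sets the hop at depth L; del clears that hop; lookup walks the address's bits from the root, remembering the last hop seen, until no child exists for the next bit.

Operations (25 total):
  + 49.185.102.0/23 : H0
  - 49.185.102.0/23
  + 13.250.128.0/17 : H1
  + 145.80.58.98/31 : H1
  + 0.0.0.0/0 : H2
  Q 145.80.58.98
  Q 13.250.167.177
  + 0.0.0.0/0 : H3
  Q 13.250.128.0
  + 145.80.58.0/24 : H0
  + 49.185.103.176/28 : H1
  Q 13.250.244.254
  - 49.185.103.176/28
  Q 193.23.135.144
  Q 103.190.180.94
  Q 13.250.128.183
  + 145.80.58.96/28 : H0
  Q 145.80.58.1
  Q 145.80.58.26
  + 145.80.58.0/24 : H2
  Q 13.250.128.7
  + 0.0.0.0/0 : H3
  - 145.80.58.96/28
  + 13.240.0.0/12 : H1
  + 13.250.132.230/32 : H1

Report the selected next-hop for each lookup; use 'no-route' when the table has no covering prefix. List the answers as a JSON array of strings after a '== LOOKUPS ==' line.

Apply in order:
  + 49.185.102.0/23 (H0) depth=23
  del 49.185.102.0/23 (clear depth 23)
  + 13.250.128.0/17 (H1) depth=17
  + 145.80.58.98/31 (H1) depth=31
  + 0.0.0.0/0 (H2) depth=0
  Q 145.80.58.98: descend 1001000101010000001110100110001 ; hops seen [H2,H1] ; pick H1
  Q 13.250.167.177: descend 00001101111110101 ; hops seen [H2,H1] ; pick H1
  + 0.0.0.0/0 (H3) depth=0
  Q 13.250.128.0: descend 00001101111110101 ; hops seen [H3,H1] ; pick H1
  + 145.80.58.0/24 (H0) depth=24
  + 49.185.103.176/28 (H1) depth=28
  Q 13.250.244.254: descend 00001101111110101 ; hops seen [H3,H1] ; pick H1
  del 49.185.103.176/28 (clear depth 28)
  Q 193.23.135.144: descend 1 ; hops seen [H3] ; pick H3
  Q 103.190.180.94: descend 0 ; hops seen [H3] ; pick H3
  Q 13.250.128.183: descend 00001101111110101 ; hops seen [H3,H1] ; pick H1
  + 145.80.58.96/28 (H0) depth=28
  Q 145.80.58.1: descend 1001000101010000001110100 ; hops seen [H3,H0] ; pick H0
  Q 145.80.58.26: descend 1001000101010000001110100 ; hops seen [H3,H0] ; pick H0
  + 145.80.58.0/24 (H2) depth=24
  Q 13.250.128.7: descend 00001101111110101 ; hops seen [H3,H1] ; pick H1
  + 0.0.0.0/0 (H3) depth=0
  del 145.80.58.96/28 (clear depth 28)
  + 13.240.0.0/12 (H1) depth=12
  + 13.250.132.230/32 (H1) depth=32

== LOOKUPS ==
["H1","H1","H1","H1","H3","H3","H1","H0","H0","H1"]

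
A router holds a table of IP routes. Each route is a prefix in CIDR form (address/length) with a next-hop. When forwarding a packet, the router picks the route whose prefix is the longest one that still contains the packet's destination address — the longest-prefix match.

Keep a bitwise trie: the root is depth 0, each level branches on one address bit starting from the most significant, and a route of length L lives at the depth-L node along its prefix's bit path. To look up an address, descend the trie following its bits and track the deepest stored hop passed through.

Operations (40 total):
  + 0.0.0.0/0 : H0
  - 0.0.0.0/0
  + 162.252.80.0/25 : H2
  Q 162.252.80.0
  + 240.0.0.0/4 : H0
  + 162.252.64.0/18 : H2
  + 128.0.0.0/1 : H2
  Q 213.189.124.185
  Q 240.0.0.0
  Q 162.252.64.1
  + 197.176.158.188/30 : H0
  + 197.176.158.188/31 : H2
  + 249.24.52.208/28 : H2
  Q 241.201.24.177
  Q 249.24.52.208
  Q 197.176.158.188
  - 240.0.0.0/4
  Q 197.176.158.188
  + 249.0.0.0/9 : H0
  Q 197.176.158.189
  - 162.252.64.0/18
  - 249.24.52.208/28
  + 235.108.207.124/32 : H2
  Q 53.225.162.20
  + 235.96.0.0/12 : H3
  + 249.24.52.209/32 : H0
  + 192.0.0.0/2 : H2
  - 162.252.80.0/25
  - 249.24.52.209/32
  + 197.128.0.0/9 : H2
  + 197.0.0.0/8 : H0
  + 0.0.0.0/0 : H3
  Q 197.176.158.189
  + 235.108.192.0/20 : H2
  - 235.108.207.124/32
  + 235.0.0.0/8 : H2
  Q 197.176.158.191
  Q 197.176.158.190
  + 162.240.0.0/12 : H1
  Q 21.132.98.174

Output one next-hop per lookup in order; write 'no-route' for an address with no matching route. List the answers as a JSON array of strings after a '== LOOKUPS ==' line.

Process each operation:
  add 0.0.0.0/0 -> H0 at depth 0
  - 0.0.0.0/0 clear@0
  add 162.252.80.0/25 -> H2 at depth 25
  ? 162.252.80.0  path d0:-→d1:-→d2:-→d3:-→d4:-→d5:-→d6:-→d7:-→d8:-→d9:-→d10:-→d11:-→d12:-→d13:-→d14:-→d15:-→d16:-→d17:-→d18:-→d19:-→d20:-→d21:-→d22:-→d23:-→d24:-→d25:H2  best=H2
  add 240.0.0.0/4 -> H0 at depth 4
  add 162.252.64.0/18 -> H2 at depth 18
  add 128.0.0.0/1 -> H2 at depth 1
  ? 213.189.124.185  path d0:-→d1:H2→d2:-  best=H2
  ? 240.0.0.0  path d0:-→d1:H2→d2:-→d3:-→d4:H0  best=H0
  ? 162.252.64.1  path d0:-→d1:H2→d2:-→d3:-→d4:-→d5:-→d6:-→d7:-→d8:-→d9:-→d10:-→d11:-→d12:-→d13:-→d14:-→d15:-→d16:-→d17:-→d18:H2→d19:-  best=H2
  add 197.176.158.188/30 -> H0 at depth 30
  add 197.176.158.188/31 -> H2 at depth 31
  add 249.24.52.208/28 -> H2 at depth 28
  ? 241.201.24.177  path d0:-→d1:H2→d2:-→d3:-→d4:H0  best=H0
  ? 249.24.52.208  path d0:-→d1:H2→d2:-→d3:-→d4:H0→d5:-→d6:-→d7:-→d8:-→d9:-→d10:-→d11:-→d12:-→d13:-→d14:-→d15:-→d16:-→d17:-→d18:-→d19:-→d20:-→d21:-→d22:-→d23:-→d24:-→d25:-→d26:-→d27:-→d28:H2  best=H2
  ? 197.176.158.188  path d0:-→d1:H2→d2:-→d3:-→d4:-→d5:-→d6:-→d7:-→d8:-→d9:-→d10:-→d11:-→d12:-→d13:-→d14:-→d15:-→d16:-→d17:-→d18:-→d19:-→d20:-→d21:-→d22:-→d23:-→d24:-→d25:-→d26:-→d27:-→d28:-→d29:-→d30:H0→d31:H2  best=H2
  - 240.0.0.0/4 clear@4
  ? 197.176.158.188  path d0:-→d1:H2→d2:-→d3:-→d4:-→d5:-→d6:-→d7:-→d8:-→d9:-→d10:-→d11:-→d12:-→d13:-→d14:-→d15:-→d16:-→d17:-→d18:-→d19:-→d20:-→d21:-→d22:-→d23:-→d24:-→d25:-→d26:-→d27:-→d28:-→d29:-→d30:H0→d31:H2  best=H2
  add 249.0.0.0/9 -> H0 at depth 9
  ? 197.176.158.189  path d0:-→d1:H2→d2:-→d3:-→d4:-→d5:-→d6:-→d7:-→d8:-→d9:-→d10:-→d11:-→d12:-→d13:-→d14:-→d15:-→d16:-→d17:-→d18:-→d19:-→d20:-→d21:-→d22:-→d23:-→d24:-→d25:-→d26:-→d27:-→d28:-→d29:-→d30:H0→d31:H2  best=H2
  - 162.252.64.0/18 clear@18
  - 249.24.52.208/28 clear@28
  add 235.108.207.124/32 -> H2 at depth 32
  ? 53.225.162.20  path d0:-  best=no-route
  add 235.96.0.0/12 -> H3 at depth 12
  add 249.24.52.209/32 -> H0 at depth 32
  add 192.0.0.0/2 -> H2 at depth 2
  - 162.252.80.0/25 clear@25
  - 249.24.52.209/32 clear@32
  add 197.128.0.0/9 -> H2 at depth 9
  add 197.0.0.0/8 -> H0 at depth 8
  add 0.0.0.0/0 -> H3 at depth 0
  ? 197.176.158.189  path d0:H3→d1:H2→d2:H2→d3:-→d4:-→d5:-→d6:-→d7:-→d8:H0→d9:H2→d10:-→d11:-→d12:-→d13:-→d14:-→d15:-→d16:-→d17:-→d18:-→d19:-→d20:-→d21:-→d22:-→d23:-→d24:-→d25:-→d26:-→d27:-→d28:-→d29:-→d30:H0→d31:H2  best=H2
  add 235.108.192.0/20 -> H2 at depth 20
  - 235.108.207.124/32 clear@32
  add 235.0.0.0/8 -> H2 at depth 8
  ? 197.176.158.191  path d0:H3→d1:H2→d2:H2→d3:-→d4:-→d5:-→d6:-→d7:-→d8:H0→d9:H2→d10:-→d11:-→d12:-→d13:-→d14:-→d15:-→d16:-→d17:-→d18:-→d19:-→d20:-→d21:-→d22:-→d23:-→d24:-→d25:-→d26:-→d27:-→d28:-→d29:-→d30:H0  best=H0
  ? 197.176.158.190  path d0:H3→d1:H2→d2:H2→d3:-→d4:-→d5:-→d6:-→d7:-→d8:H0→d9:H2→d10:-→d11:-→d12:-→d13:-→d14:-→d15:-→d16:-→d17:-→d18:-→d19:-→d20:-→d21:-→d22:-→d23:-→d24:-→d25:-→d26:-→d27:-→d28:-→d29:-→d30:H0  best=H0
  add 162.240.0.0/12 -> H1 at depth 12
  ? 21.132.98.174  path d0:H3  best=H3

== LOOKUPS ==
["H2","H2","H0","H2","H0","H2","H2","H2","H2","no-route","H2","H0","H0","H3"]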